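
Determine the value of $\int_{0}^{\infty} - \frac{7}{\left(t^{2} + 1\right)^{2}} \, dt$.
$- \frac{7 \pi}{4}$

Recall the elementary integral
$$J(a) = \int_{0}^{\infty} - \frac{7}{a^{2} + t^{2}} \, dt = - \frac{7 \pi}{2 a}.$$

Differentiating under the integral sign with respect to $a$,
$$\frac{dJ}{da} = \int_{0}^{\infty} \frac{14 a}{\left(a^{2} + t^{2}\right)^{2}} \, dt = \frac{7 \pi}{2 a^{2}},$$
so $\int_{0}^{\infty} - \frac{7}{\left(a^{2} + t^{2}\right)^{2}} \, dt = - \frac{7 \pi}{4 a^{3}}$.

Setting $a = 1$:
$$I = - \frac{7 \pi}{4}.$$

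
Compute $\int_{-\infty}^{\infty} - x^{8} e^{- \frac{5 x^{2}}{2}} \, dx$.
$- \frac{21 \sqrt{10} \sqrt{\pi}}{625}$

Start from the elementary integral
$$J(a) = \int_{-\infty}^{\infty} - e^{- a x^{2}} \, dx = - \frac{\sqrt{\pi}}{\sqrt{a}}.$$

Differentiating under the integral sign brings down a factor of $(-x^2)$:
$$\frac{dJ}{da} = \int_{-\infty}^{\infty} x^{2} e^{- a x^{2}} \, dx = \frac{\sqrt{\pi}}{2 a^{\frac{3}{2}}}.$$

Repeating $4$ times in total — each differentiation brings down another $(-x^2)$ — gives
$$\frac{d^{4}J}{da^{4}} = \int_{-\infty}^{\infty} - x^{8} e^{- a x^{2}} \, dx = - \frac{105 \sqrt{\pi}}{16 a^{\frac{9}{2}}},$$
and the integrand here is exactly the target integrand, so $I = - \frac{105 \sqrt{\pi}}{16 a^{\frac{9}{2}}}$.

Setting $a = \frac{5}{2}$:
$$I = - \frac{21 \sqrt{10} \sqrt{\pi}}{625}.$$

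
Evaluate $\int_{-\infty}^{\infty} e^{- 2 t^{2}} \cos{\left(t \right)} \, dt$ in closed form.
$\frac{\sqrt{2} \sqrt{\pi}}{2 e^{\frac{1}{8}}}$

Define $I(b) = \int_{-\infty}^{\infty} e^{- 2 t^{2}} \cos{\left(b t \right)} \, dt$.

Differentiating under the integral sign,
$$I'(b) = \int_{-\infty}^{\infty} - t e^{- 2 t^{2}} \sin{\left(b t \right)} \, dt.$$

Integrate $\int_{-\infty}^{\infty} t \sin(b t)\, e^{- 2 t^{2}}\, dt$ by parts with $u = \sin(b t)$ and $dv = t\, e^{- 2 t^{2}}\, dt$, giving $v = - \frac{e^{- 2 t^{2}}}{4}$. The boundary term vanishes and
$$\int_{-\infty}^{\infty} t \sin(b t)\, e^{- 2 t^{2}}\, dt = \frac{b}{4} \int_{-\infty}^{\infty} \cos(b t)\, e^{- 2 t^{2}}\, dt,$$
so $I'(b) = - \frac{b}{4}\, I(b)$.

This is a separable first-order ODE; solving with the initial condition $I(0) = \int_{-\infty}^{\infty} e^{- 2 t^{2}}\,dt = \frac{\sqrt{2} \sqrt{\pi}}{2}$ gives
$$I(b) = \frac{\sqrt{2} \sqrt{\pi} e^{- \frac{b^{2}}{8}}}{2}.$$

Setting $b = 1$:
$$I = \frac{\sqrt{2} \sqrt{\pi}}{2 e^{\frac{1}{8}}}.$$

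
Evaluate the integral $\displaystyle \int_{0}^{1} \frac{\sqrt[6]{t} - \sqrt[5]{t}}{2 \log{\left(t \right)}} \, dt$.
$\log{\left(\frac{\sqrt{35}}{6} \right)}$

Replace the exponent $\frac{1}{5}$ by a parameter $a$: let $I(a) = \int_{0}^{1} \frac{\sqrt[6]{t} - t^{a}}{2 \log{\left(t \right)}} \, dt$.

Since $\dfrac{\partial}{\partial a}\,t^{a} = t^{a} \ln t$, the $\ln t$ in the denominator cancels and
$$\frac{dI}{da} = \int_{0}^{1} - \frac{1}{2} t^{a} \, dt = - \frac{1}{2} \left[\frac{t^{a+1}}{a+1}\right]_0^1 = - \frac{1}{2 a + 2}.$$

Integrating with respect to $a$ gives $I(a) = - \frac{\log{\left(a + 1 \right)}}{2} - \frac{\log{\left(6 \right)}}{2} + \frac{\log{\left(7 \right)}}{2} + C$.

At $a = \frac{1}{6}$ the integrand is identically $0$, so $I(\frac{1}{6}) = 0$. The closed form gives $0$, hence $C = 0$.

Setting $a = \frac{1}{5}$:
$$I = \log{\left(\frac{\sqrt{35}}{6} \right)}.$$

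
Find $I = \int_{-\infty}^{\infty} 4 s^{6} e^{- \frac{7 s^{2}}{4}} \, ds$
$\frac{960 \sqrt{7} \sqrt{\pi}}{2401}$

Start from the elementary integral
$$J(a) = \int_{-\infty}^{\infty} 4 e^{- a s^{2}} \, ds = \frac{4 \sqrt{\pi}}{\sqrt{a}}.$$

Differentiating under the integral sign brings down a factor of $(-s^2)$:
$$\frac{dJ}{da} = \int_{-\infty}^{\infty} - 4 s^{2} e^{- a s^{2}} \, ds = - \frac{2 \sqrt{\pi}}{a^{\frac{3}{2}}}.$$

Repeating $3$ times in total — each differentiation brings down another $(-s^2)$ — gives
$$\frac{d^{3}J}{da^{3}} = \int_{-\infty}^{\infty} - 4 s^{6} e^{- a s^{2}} \, ds = - \frac{15 \sqrt{\pi}}{2 a^{\frac{7}{2}}},$$
and the integrand here is $(-1)^{3}$ times the target integrand, so $I = (-1)^{3}\,\frac{d^{3}J}{da^{3}} = \frac{15 \sqrt{\pi}}{2 a^{\frac{7}{2}}}$.

Setting $a = \frac{7}{4}$:
$$I = \frac{960 \sqrt{7} \sqrt{\pi}}{2401}.$$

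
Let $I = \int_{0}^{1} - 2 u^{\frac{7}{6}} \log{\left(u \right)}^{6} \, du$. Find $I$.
$- \frac{403107840}{62748517}$

Start from the elementary integral
$$J(a) = \int_{0}^{1} - 2 u^{a} \, du = - \frac{2}{a + 1}.$$

Differentiating under the integral sign brings down a factor of $\ln u$:
$$\frac{dJ}{da} = \int_{0}^{1} - 2 u^{a} \log{\left(u \right)} \, du = \frac{2}{\left(a + 1\right)^{2}}.$$

Repeating $6$ times in total — each differentiation brings down another $\ln u$ — gives
$$\frac{d^{6}J}{da^{6}} = \int_{0}^{1} - 2 u^{a} \log{\left(u \right)}^{6} \, du = - \frac{1440}{\left(a + 1\right)^{7}},$$
and the integrand here is exactly the target integrand, so $I = - \frac{1440}{\left(a + 1\right)^{7}}$.

Setting $a = \frac{7}{6}$:
$$I = - \frac{403107840}{62748517}.$$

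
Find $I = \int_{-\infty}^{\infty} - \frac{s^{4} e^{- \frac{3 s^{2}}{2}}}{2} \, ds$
$- \frac{\sqrt{6} \sqrt{\pi}}{18}$

Start from the elementary integral
$$J(a) = \int_{-\infty}^{\infty} - \frac{e^{- a s^{2}}}{2} \, ds = - \frac{\sqrt{\pi}}{2 \sqrt{a}}.$$

Differentiating under the integral sign brings down a factor of $(-s^2)$:
$$\frac{dJ}{da} = \int_{-\infty}^{\infty} \frac{s^{2} e^{- a s^{2}}}{2} \, ds = \frac{\sqrt{\pi}}{4 a^{\frac{3}{2}}}.$$

Repeating twice in total — each differentiation brings down another $(-s^2)$ — gives
$$\frac{d^{2}J}{da^{2}} = \int_{-\infty}^{\infty} - \frac{s^{4} e^{- a s^{2}}}{2} \, ds = - \frac{3 \sqrt{\pi}}{8 a^{\frac{5}{2}}},$$
and the integrand here is exactly the target integrand, so $I = - \frac{3 \sqrt{\pi}}{8 a^{\frac{5}{2}}}$.

Setting $a = \frac{3}{2}$:
$$I = - \frac{\sqrt{6} \sqrt{\pi}}{18}.$$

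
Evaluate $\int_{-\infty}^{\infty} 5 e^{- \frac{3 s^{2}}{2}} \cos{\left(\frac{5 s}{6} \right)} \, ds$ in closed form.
$\frac{5 \sqrt{6} \sqrt{\pi}}{3 e^{\frac{25}{216}}}$

Treat the cosine frequency as a parameter and define $I(b) = \int_{-\infty}^{\infty} 5 e^{- \frac{3 s^{2}}{2}} \cos{\left(b s \right)} \, ds$.

Differentiating under the integral sign,
$$I'(b) = \int_{-\infty}^{\infty} - 5 s e^{- \frac{3 s^{2}}{2}} \sin{\left(b s \right)} \, ds.$$

Integrate $\int_{-\infty}^{\infty} s \sin(b s)\, e^{- \frac{3 s^{2}}{2}}\, ds$ by parts with $u = \sin(b s)$ and $dv = s\, e^{- \frac{3 s^{2}}{2}}\, ds$, giving $v = - \frac{e^{- \frac{3 s^{2}}{2}}}{3}$. The boundary term vanishes and
$$\int_{-\infty}^{\infty} s \sin(b s)\, e^{- \frac{3 s^{2}}{2}}\, ds = \frac{b}{3} \int_{-\infty}^{\infty} \cos(b s)\, e^{- \frac{3 s^{2}}{2}}\, ds,$$
so $I'(b) = - \frac{b}{3}\, I(b)$.

This is a separable first-order ODE; solving with the initial condition $I(0) = \int_{-\infty}^{\infty} 5 e^{- \frac{3 s^{2}}{2}}\,ds = \frac{5 \sqrt{6} \sqrt{\pi}}{3}$ gives
$$I(b) = \frac{5 \sqrt{6} \sqrt{\pi} e^{- \frac{b^{2}}{6}}}{3}.$$

Setting $b = \frac{5}{6}$:
$$I = \frac{5 \sqrt{6} \sqrt{\pi}}{3 e^{\frac{25}{216}}}.$$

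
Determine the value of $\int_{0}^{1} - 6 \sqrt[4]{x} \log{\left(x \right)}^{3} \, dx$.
$\frac{9216}{625}$

Consider the simpler parametrised integral
$$J(a) = \int_{0}^{1} - 6 x^{a} \, dx = - \frac{6}{a + 1}.$$

Differentiating under the integral sign brings down a factor of $\ln x$:
$$\frac{dJ}{da} = \int_{0}^{1} - 6 x^{a} \log{\left(x \right)} \, dx = \frac{6}{\left(a + 1\right)^{2}}.$$

Repeating $3$ times in total — each differentiation brings down another $\ln x$ — gives
$$\frac{d^{3}J}{da^{3}} = \int_{0}^{1} - 6 x^{a} \log{\left(x \right)}^{3} \, dx = \frac{36}{\left(a + 1\right)^{4}},$$
and the integrand here is exactly the target integrand, so $I = \frac{36}{\left(a + 1\right)^{4}}$.

Setting $a = \frac{1}{4}$:
$$I = \frac{9216}{625}.$$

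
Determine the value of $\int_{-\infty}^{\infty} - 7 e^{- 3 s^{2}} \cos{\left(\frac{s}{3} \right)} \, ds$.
$- \frac{7 \sqrt{3} \sqrt{\pi}}{3 e^{\frac{1}{108}}}$

Treat the cosine frequency as a parameter and define $I(b) = \int_{-\infty}^{\infty} - 7 e^{- 3 s^{2}} \cos{\left(b s \right)} \, ds$.

Differentiating under the integral sign,
$$I'(b) = \int_{-\infty}^{\infty} 7 s e^{- 3 s^{2}} \sin{\left(b s \right)} \, ds.$$

Integrate $\int_{-\infty}^{\infty} s \sin(b s)\, e^{- 3 s^{2}}\, ds$ by parts with $u = \sin(b s)$ and $dv = s\, e^{- 3 s^{2}}\, ds$, giving $v = - \frac{e^{- 3 s^{2}}}{6}$. The boundary term vanishes and
$$\int_{-\infty}^{\infty} s \sin(b s)\, e^{- 3 s^{2}}\, ds = \frac{b}{6} \int_{-\infty}^{\infty} \cos(b s)\, e^{- 3 s^{2}}\, ds,$$
so $I'(b) = - \frac{b}{6}\, I(b)$.

This is a separable first-order ODE; solving with the initial condition $I(0) = \int_{-\infty}^{\infty} - 7 e^{- 3 s^{2}}\,ds = - \frac{7 \sqrt{3} \sqrt{\pi}}{3}$ gives
$$I(b) = - \frac{7 \sqrt{3} \sqrt{\pi} e^{- \frac{b^{2}}{12}}}{3}.$$

Setting $b = \frac{1}{3}$:
$$I = - \frac{7 \sqrt{3} \sqrt{\pi}}{3 e^{\frac{1}{108}}}.$$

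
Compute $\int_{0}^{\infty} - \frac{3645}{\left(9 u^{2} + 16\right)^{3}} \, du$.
$- \frac{3645 \pi}{16384}$

Recall the elementary integral
$$J(a) = \int_{0}^{\infty} - \frac{5}{a^{2} + u^{2}} \, du = - \frac{5 \pi}{2 a}.$$

Differentiating under the integral sign with respect to $a$,
$$\frac{dJ}{da} = \int_{0}^{\infty} \frac{10 a}{\left(a^{2} + u^{2}\right)^{2}} \, du = \frac{5 \pi}{2 a^{2}},$$
so $\int_{0}^{\infty} - \frac{5}{\left(a^{2} + u^{2}\right)^{2}} \, du = - \frac{5 \pi}{4 a^{3}}$.

Repeating — each differentiation of $1/(u^2+a^2)^j$ produces $-2ja/(u^2+a^2)^{j+1}$ — and dividing through by $-2ja$ at each step yields, after $2$ differentiations in total,
$$\int_{0}^{\infty} - \frac{5}{\left(a^{2} + u^{2}\right)^{3}} \, du = - \frac{15 \pi}{16 a^{5}}.$$

Setting $a = \frac{4}{3}$:
$$I = - \frac{3645 \pi}{16384}.$$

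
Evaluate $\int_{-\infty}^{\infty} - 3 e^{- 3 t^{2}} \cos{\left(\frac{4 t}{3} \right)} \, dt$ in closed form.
$- \frac{\sqrt{3} \sqrt{\pi}}{e^{\frac{4}{27}}}$

Let $b$ denote the cosine frequency and define $I(b) = \int_{-\infty}^{\infty} - 3 e^{- 3 t^{2}} \cos{\left(b t \right)} \, dt$.

Differentiating under the integral sign,
$$I'(b) = \int_{-\infty}^{\infty} 3 t e^{- 3 t^{2}} \sin{\left(b t \right)} \, dt.$$

Integrate $\int_{-\infty}^{\infty} t \sin(b t)\, e^{- 3 t^{2}}\, dt$ by parts with $u = \sin(b t)$ and $dv = t\, e^{- 3 t^{2}}\, dt$, giving $v = - \frac{e^{- 3 t^{2}}}{6}$. The boundary term vanishes and
$$\int_{-\infty}^{\infty} t \sin(b t)\, e^{- 3 t^{2}}\, dt = \frac{b}{6} \int_{-\infty}^{\infty} \cos(b t)\, e^{- 3 t^{2}}\, dt,$$
so $I'(b) = - \frac{b}{6}\, I(b)$.

This is a separable first-order ODE; solving with the initial condition $I(0) = \int_{-\infty}^{\infty} - 3 e^{- 3 t^{2}}\,dt = - \sqrt{3} \sqrt{\pi}$ gives
$$I(b) = - \sqrt{3} \sqrt{\pi} e^{- \frac{b^{2}}{12}}.$$

Setting $b = \frac{4}{3}$:
$$I = - \frac{\sqrt{3} \sqrt{\pi}}{e^{\frac{4}{27}}}.$$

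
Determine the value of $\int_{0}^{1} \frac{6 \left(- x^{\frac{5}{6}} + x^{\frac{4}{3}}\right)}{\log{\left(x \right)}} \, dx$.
$\log{\left(\frac{7529536}{1771561} \right)}$

Consider the one-parameter family: let $I(a) = \int_{0}^{1} \frac{6 \left(- x^{\frac{5}{6}} + x^{a}\right)}{\log{\left(x \right)}} \, dx$.

Since $\dfrac{\partial}{\partial a}\,x^{a} = x^{a} \ln x$, the $\ln x$ in the denominator cancels and
$$\frac{dI}{da} = \int_{0}^{1} 6 x^{a} \, dx = 6 \left[\frac{x^{a+1}}{a+1}\right]_0^1 = \frac{6}{a + 1}.$$

Integrating with respect to $a$ gives $I(a) = \log{\left(\frac{46656 \left(a + 1\right)^{6}}{1771561} \right)} + C$.

At $a = \frac{5}{6}$ the integrand is identically $0$, so $I(\frac{5}{6}) = 0$. The closed form gives $0$, hence $C = 0$.

Setting $a = \frac{4}{3}$:
$$I = \log{\left(\frac{7529536}{1771561} \right)}.$$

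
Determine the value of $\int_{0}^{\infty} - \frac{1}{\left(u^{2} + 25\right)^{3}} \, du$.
$- \frac{3 \pi}{50000}$

Start from the standard arctangent integral
$$J(a) = \int_{0}^{\infty} - \frac{1}{a^{2} + u^{2}} \, du = - \frac{\pi}{2 a}.$$

Differentiating under the integral sign with respect to $a$,
$$\frac{dJ}{da} = \int_{0}^{\infty} \frac{2 a}{\left(a^{2} + u^{2}\right)^{2}} \, du = \frac{\pi}{2 a^{2}},$$
so $\int_{0}^{\infty} - \frac{1}{\left(a^{2} + u^{2}\right)^{2}} \, du = - \frac{\pi}{4 a^{3}}$.

Repeating — each differentiation of $1/(u^2+a^2)^j$ produces $-2ja/(u^2+a^2)^{j+1}$ — and dividing through by $-2ja$ at each step yields, after $2$ differentiations in total,
$$\int_{0}^{\infty} - \frac{1}{\left(a^{2} + u^{2}\right)^{3}} \, du = - \frac{3 \pi}{16 a^{5}}.$$

Setting $a = 5$:
$$I = - \frac{3 \pi}{50000}.$$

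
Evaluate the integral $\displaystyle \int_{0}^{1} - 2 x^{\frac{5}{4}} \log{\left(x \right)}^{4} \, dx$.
$- \frac{16384}{19683}$

Start from the elementary integral
$$J(a) = \int_{0}^{1} - 2 x^{a} \, dx = - \frac{2}{a + 1}.$$

Differentiating under the integral sign brings down a factor of $\ln x$:
$$\frac{dJ}{da} = \int_{0}^{1} - 2 x^{a} \log{\left(x \right)} \, dx = \frac{2}{\left(a + 1\right)^{2}}.$$

Repeating $4$ times in total — each differentiation brings down another $\ln x$ — gives
$$\frac{d^{4}J}{da^{4}} = \int_{0}^{1} - 2 x^{a} \log{\left(x \right)}^{4} \, dx = - \frac{48}{\left(a + 1\right)^{5}},$$
and the integrand here is exactly the target integrand, so $I = - \frac{48}{\left(a + 1\right)^{5}}$.

Setting $a = \frac{5}{4}$:
$$I = - \frac{16384}{19683}.$$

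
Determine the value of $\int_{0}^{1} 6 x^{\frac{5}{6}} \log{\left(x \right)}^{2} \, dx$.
$\frac{2592}{1331}$

Start from the elementary integral
$$J(a) = \int_{0}^{1} 6 x^{a} \, dx = \frac{6}{a + 1}.$$

Differentiating under the integral sign brings down a factor of $\ln x$:
$$\frac{dJ}{da} = \int_{0}^{1} 6 x^{a} \log{\left(x \right)} \, dx = - \frac{6}{\left(a + 1\right)^{2}}.$$

Repeating twice in total — each differentiation brings down another $\ln x$ — gives
$$\frac{d^{2}J}{da^{2}} = \int_{0}^{1} 6 x^{a} \log{\left(x \right)}^{2} \, dx = \frac{12}{\left(a + 1\right)^{3}},$$
and the integrand here is exactly the target integrand, so $I = \frac{12}{\left(a + 1\right)^{3}}$.

Setting $a = \frac{5}{6}$:
$$I = \frac{2592}{1331}.$$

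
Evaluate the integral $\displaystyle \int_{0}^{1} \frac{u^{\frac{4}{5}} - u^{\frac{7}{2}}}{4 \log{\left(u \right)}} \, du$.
$- \frac{\log{\left(5 \right)}}{4} + \frac{\log{\left(2 \right)}}{4}$

Consider the one-parameter family: let $I(a) = \int_{0}^{1} \frac{u^{\frac{4}{5}} - u^{a}}{4 \log{\left(u \right)}} \, du$.

Since $\dfrac{\partial}{\partial a}\,u^{a} = u^{a} \ln u$, the $\ln u$ in the denominator cancels and
$$\frac{dI}{da} = \int_{0}^{1} - \frac{1}{4} u^{a} \, du = - \frac{1}{4} \left[\frac{u^{a+1}}{a+1}\right]_0^1 = - \frac{1}{4 a + 4}.$$

Integrating with respect to $a$ gives $I(a) = - \frac{\log{\left(a + 1 \right)}}{4} - \frac{\log{\left(5 \right)}}{4} + \frac{\log{\left(3 \right)}}{2} + C$.

At $a = \frac{4}{5}$ the integrand is identically $0$, so $I(\frac{4}{5}) = 0$. The closed form gives $0$, hence $C = 0$.

Setting $a = \frac{7}{2}$:
$$I = - \frac{\log{\left(5 \right)}}{4} + \frac{\log{\left(2 \right)}}{4}.$$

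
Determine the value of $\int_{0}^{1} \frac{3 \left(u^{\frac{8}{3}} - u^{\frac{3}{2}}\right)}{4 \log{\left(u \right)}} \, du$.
$\log{\left(\frac{\sqrt[4]{15} \cdot 22^{\frac{3}{4}}}{15} \right)}$

Introduce a parameter $a$ in the exponent: let $I(a) = \int_{0}^{1} \frac{3 \left(u^{\frac{8}{3}} - u^{a}\right)}{4 \log{\left(u \right)}} \, du$.

Since $\dfrac{\partial}{\partial a}\,u^{a} = u^{a} \ln u$, the $\ln u$ in the denominator cancels and
$$\frac{dI}{da} = \int_{0}^{1} - \frac{3}{4} u^{a} \, du = - \frac{3}{4} \left[\frac{u^{a+1}}{a+1}\right]_0^1 = - \frac{3}{4 a + 4}.$$

Integrating with respect to $a$ gives $I(a) = - \frac{3 \log{\left(a + 1 \right)}}{4} - \frac{3 \log{\left(3 \right)}}{4} + \frac{3 \log{\left(11 \right)}}{4} + C$.

At $a = \frac{8}{3}$ the integrand is identically $0$, so $I(\frac{8}{3}) = 0$. The closed form gives $0$, hence $C = 0$.

Setting $a = \frac{3}{2}$:
$$I = \log{\left(\frac{\sqrt[4]{15} \cdot 22^{\frac{3}{4}}}{15} \right)}.$$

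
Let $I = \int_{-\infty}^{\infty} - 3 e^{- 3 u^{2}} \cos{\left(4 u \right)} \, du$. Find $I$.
$- \frac{\sqrt{3} \sqrt{\pi}}{e^{\frac{4}{3}}}$

Define $I(b) = \int_{-\infty}^{\infty} - 3 e^{- 3 u^{2}} \cos{\left(b u \right)} \, du$.

Differentiating under the integral sign,
$$I'(b) = \int_{-\infty}^{\infty} 3 u e^{- 3 u^{2}} \sin{\left(b u \right)} \, du.$$

Integrate $\int_{-\infty}^{\infty} u \sin(b u)\, e^{- 3 u^{2}}\, du$ by parts with $w = \sin(b u)$ and $dv = u\, e^{- 3 u^{2}}\, du$, giving $v = - \frac{e^{- 3 u^{2}}}{6}$. The boundary term vanishes and
$$\int_{-\infty}^{\infty} u \sin(b u)\, e^{- 3 u^{2}}\, du = \frac{b}{6} \int_{-\infty}^{\infty} \cos(b u)\, e^{- 3 u^{2}}\, du,$$
so $I'(b) = - \frac{b}{6}\, I(b)$.

This is a separable first-order ODE; solving with the initial condition $I(0) = \int_{-\infty}^{\infty} - 3 e^{- 3 u^{2}}\,du = - \sqrt{3} \sqrt{\pi}$ gives
$$I(b) = - \sqrt{3} \sqrt{\pi} e^{- \frac{b^{2}}{12}}.$$

Setting $b = 4$:
$$I = - \frac{\sqrt{3} \sqrt{\pi}}{e^{\frac{4}{3}}}.$$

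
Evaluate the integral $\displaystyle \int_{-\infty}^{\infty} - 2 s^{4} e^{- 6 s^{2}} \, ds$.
$- \frac{\sqrt{6} \sqrt{\pi}}{144}$

Start from the elementary integral
$$J(a) = \int_{-\infty}^{\infty} - 2 e^{- a s^{2}} \, ds = - \frac{2 \sqrt{\pi}}{\sqrt{a}}.$$

Differentiating under the integral sign brings down a factor of $(-s^2)$:
$$\frac{dJ}{da} = \int_{-\infty}^{\infty} 2 s^{2} e^{- a s^{2}} \, ds = \frac{\sqrt{\pi}}{a^{\frac{3}{2}}}.$$

Repeating twice in total — each differentiation brings down another $(-s^2)$ — gives
$$\frac{d^{2}J}{da^{2}} = \int_{-\infty}^{\infty} - 2 s^{4} e^{- a s^{2}} \, ds = - \frac{3 \sqrt{\pi}}{2 a^{\frac{5}{2}}},$$
and the integrand here is exactly the target integrand, so $I = - \frac{3 \sqrt{\pi}}{2 a^{\frac{5}{2}}}$.

Setting $a = 6$:
$$I = - \frac{\sqrt{6} \sqrt{\pi}}{144}.$$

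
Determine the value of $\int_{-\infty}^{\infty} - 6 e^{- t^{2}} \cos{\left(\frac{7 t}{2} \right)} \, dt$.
$- \frac{6 \sqrt{\pi}}{e^{\frac{49}{16}}}$

Define $I(b) = \int_{-\infty}^{\infty} - 6 e^{- t^{2}} \cos{\left(b t \right)} \, dt$.

Differentiating under the integral sign,
$$I'(b) = \int_{-\infty}^{\infty} 6 t e^{- t^{2}} \sin{\left(b t \right)} \, dt.$$

Integrate $\int_{-\infty}^{\infty} t \sin(b t)\, e^{- t^{2}}\, dt$ by parts with $u = \sin(b t)$ and $dv = t\, e^{- t^{2}}\, dt$, giving $v = - \frac{e^{- t^{2}}}{2}$. The boundary term vanishes and
$$\int_{-\infty}^{\infty} t \sin(b t)\, e^{- t^{2}}\, dt = \frac{b}{2} \int_{-\infty}^{\infty} \cos(b t)\, e^{- t^{2}}\, dt,$$
so $I'(b) = - \frac{b}{2}\, I(b)$.

This is a separable first-order ODE; solving with the initial condition $I(0) = \int_{-\infty}^{\infty} - 6 e^{- t^{2}}\,dt = - 6 \sqrt{\pi}$ gives
$$I(b) = - 6 \sqrt{\pi} e^{- \frac{b^{2}}{4}}.$$

Setting $b = \frac{7}{2}$:
$$I = - \frac{6 \sqrt{\pi}}{e^{\frac{49}{16}}}.$$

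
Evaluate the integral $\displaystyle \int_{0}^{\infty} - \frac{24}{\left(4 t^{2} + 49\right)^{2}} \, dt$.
$- \frac{3 \pi}{343}$

Begin with the known result
$$J(a) = \int_{0}^{\infty} - \frac{3}{2 \left(a^{2} + t^{2}\right)} \, dt = - \frac{3 \pi}{4 a}.$$

Differentiating under the integral sign with respect to $a$,
$$\frac{dJ}{da} = \int_{0}^{\infty} \frac{3 a}{\left(a^{2} + t^{2}\right)^{2}} \, dt = \frac{3 \pi}{4 a^{2}},$$
so $\int_{0}^{\infty} - \frac{3}{2 \left(a^{2} + t^{2}\right)^{2}} \, dt = - \frac{3 \pi}{8 a^{3}}$.

Setting $a = \frac{7}{2}$:
$$I = - \frac{3 \pi}{343}.$$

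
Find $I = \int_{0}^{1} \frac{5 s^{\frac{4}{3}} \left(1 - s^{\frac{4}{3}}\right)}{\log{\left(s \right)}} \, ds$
$\log{\left(\frac{16807}{161051} \right)}$

Consider the one-parameter family: let $I(a) = \int_{0}^{1} \frac{5 \left(- s^{\frac{8}{3}} + s^{a}\right)}{\log{\left(s \right)}} \, ds$.

Since $\dfrac{\partial}{\partial a}\,s^{a} = s^{a} \ln s$, the $\ln s$ in the denominator cancels and
$$\frac{dI}{da} = \int_{0}^{1} 5 s^{a} \, ds = 5 \left[\frac{s^{a+1}}{a+1}\right]_0^1 = \frac{5}{a + 1}.$$

Integrating with respect to $a$ gives $I(a) = \log{\left(\frac{243 \left(a + 1\right)^{5}}{161051} \right)} + C$.

At $a = \frac{8}{3}$ the integrand is identically $0$, so $I(\frac{8}{3}) = 0$. The closed form gives $0$, hence $C = 0$.

Setting $a = \frac{4}{3}$:
$$I = \log{\left(\frac{16807}{161051} \right)}.$$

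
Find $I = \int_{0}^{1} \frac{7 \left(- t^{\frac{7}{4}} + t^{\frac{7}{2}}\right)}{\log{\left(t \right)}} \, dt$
$- \log{\left(\frac{19487171}{612220032} \right)}$

Replace the exponent $\frac{7}{4}$ by a parameter $a$: let $I(a) = \int_{0}^{1} \frac{7 \left(t^{\frac{7}{2}} - t^{a}\right)}{\log{\left(t \right)}} \, dt$.

Since $\dfrac{\partial}{\partial a}\,t^{a} = t^{a} \ln t$, the $\ln t$ in the denominator cancels and
$$\frac{dI}{da} = \int_{0}^{1} -7 t^{a} \, dt = -7 \left[\frac{t^{a+1}}{a+1}\right]_0^1 = - \frac{7}{a + 1}.$$

Integrating with respect to $a$ gives $I(a) = - \log{\left(\frac{128 \left(a + 1\right)^{7}}{4782969} \right)} + C$.

At $a = \frac{7}{2}$ the integrand is identically $0$, so $I(\frac{7}{2}) = 0$. The closed form gives $0$, hence $C = 0$.

Setting $a = \frac{7}{4}$:
$$I = - \log{\left(\frac{19487171}{612220032} \right)}.$$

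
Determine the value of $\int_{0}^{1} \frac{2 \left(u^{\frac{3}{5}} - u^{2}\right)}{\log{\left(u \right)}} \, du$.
$\log{\left(\frac{64}{225} \right)}$

Consider the one-parameter family: let $I(a) = \int_{0}^{1} \frac{2 \left(- u^{2} + u^{a}\right)}{\log{\left(u \right)}} \, du$.

Since $\dfrac{\partial}{\partial a}\,u^{a} = u^{a} \ln u$, the $\ln u$ in the denominator cancels and
$$\frac{dI}{da} = \int_{0}^{1} 2 u^{a} \, du = 2 \left[\frac{u^{a+1}}{a+1}\right]_0^1 = \frac{2}{a + 1}.$$

Integrating with respect to $a$ gives $I(a) = \log{\left(\frac{\left(a + 1\right)^{2}}{9} \right)} + C$.

At $a = 2$ the integrand is identically $0$, so $I(2) = 0$. The closed form gives $0$, hence $C = 0$.

Setting $a = \frac{3}{5}$:
$$I = \log{\left(\frac{64}{225} \right)}.$$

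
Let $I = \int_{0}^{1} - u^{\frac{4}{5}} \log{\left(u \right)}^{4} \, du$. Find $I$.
$- \frac{25000}{19683}$

Start from the elementary integral
$$J(a) = \int_{0}^{1} - u^{a} \, du = - \frac{1}{a + 1}.$$

Differentiating under the integral sign brings down a factor of $\ln u$:
$$\frac{dJ}{da} = \int_{0}^{1} - u^{a} \log{\left(u \right)} \, du = \frac{1}{\left(a + 1\right)^{2}}.$$

Repeating $4$ times in total — each differentiation brings down another $\ln u$ — gives
$$\frac{d^{4}J}{da^{4}} = \int_{0}^{1} - u^{a} \log{\left(u \right)}^{4} \, du = - \frac{24}{\left(a + 1\right)^{5}},$$
and the integrand here is exactly the target integrand, so $I = - \frac{24}{\left(a + 1\right)^{5}}$.

Setting $a = \frac{4}{5}$:
$$I = - \frac{25000}{19683}.$$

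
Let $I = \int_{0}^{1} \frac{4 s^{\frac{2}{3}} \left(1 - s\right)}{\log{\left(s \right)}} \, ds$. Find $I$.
$- \log{\left(\frac{4096}{625} \right)}$

Introduce a parameter $a$ in the exponent: let $I(a) = \int_{0}^{1} \frac{4 \left(s^{\frac{2}{3}} - s^{a}\right)}{\log{\left(s \right)}} \, ds$.

Since $\dfrac{\partial}{\partial a}\,s^{a} = s^{a} \ln s$, the $\ln s$ in the denominator cancels and
$$\frac{dI}{da} = \int_{0}^{1} -4 s^{a} \, ds = -4 \left[\frac{s^{a+1}}{a+1}\right]_0^1 = - \frac{4}{a + 1}.$$

Integrating with respect to $a$ gives $I(a) = - \log{\left(\frac{81 \left(a + 1\right)^{4}}{625} \right)} + C$.

At $a = \frac{2}{3}$ the integrand is identically $0$, so $I(\frac{2}{3}) = 0$. The closed form gives $0$, hence $C = 0$.

Setting $a = \frac{5}{3}$:
$$I = - \log{\left(\frac{4096}{625} \right)}.$$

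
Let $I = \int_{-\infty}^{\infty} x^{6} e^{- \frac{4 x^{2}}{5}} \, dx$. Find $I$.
$\frac{1875 \sqrt{5} \sqrt{\pi}}{1024}$

Begin with the known integral
$$J(a) = \int_{-\infty}^{\infty} e^{- a x^{2}} \, dx = \frac{\sqrt{\pi}}{\sqrt{a}}.$$

Differentiating under the integral sign brings down a factor of $(-x^2)$:
$$\frac{dJ}{da} = \int_{-\infty}^{\infty} - x^{2} e^{- a x^{2}} \, dx = - \frac{\sqrt{\pi}}{2 a^{\frac{3}{2}}}.$$

Repeating $3$ times in total — each differentiation brings down another $(-x^2)$ — gives
$$\frac{d^{3}J}{da^{3}} = \int_{-\infty}^{\infty} - x^{6} e^{- a x^{2}} \, dx = - \frac{15 \sqrt{\pi}}{8 a^{\frac{7}{2}}},$$
and the integrand here is $(-1)^{3}$ times the target integrand, so $I = (-1)^{3}\,\frac{d^{3}J}{da^{3}} = \frac{15 \sqrt{\pi}}{8 a^{\frac{7}{2}}}$.

Setting $a = \frac{4}{5}$:
$$I = \frac{1875 \sqrt{5} \sqrt{\pi}}{1024}.$$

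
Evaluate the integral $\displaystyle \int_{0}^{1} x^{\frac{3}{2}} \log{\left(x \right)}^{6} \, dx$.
$\frac{18432}{15625}$

Start from the elementary integral
$$J(a) = \int_{0}^{1} x^{a} \, dx = \frac{1}{a + 1}.$$

Differentiating under the integral sign brings down a factor of $\ln x$:
$$\frac{dJ}{da} = \int_{0}^{1} x^{a} \log{\left(x \right)} \, dx = - \frac{1}{\left(a + 1\right)^{2}}.$$

Repeating $6$ times in total — each differentiation brings down another $\ln x$ — gives
$$\frac{d^{6}J}{da^{6}} = \int_{0}^{1} x^{a} \log{\left(x \right)}^{6} \, dx = \frac{720}{\left(a + 1\right)^{7}},$$
and the integrand here is exactly the target integrand, so $I = \frac{720}{\left(a + 1\right)^{7}}$.

Setting $a = \frac{3}{2}$:
$$I = \frac{18432}{15625}.$$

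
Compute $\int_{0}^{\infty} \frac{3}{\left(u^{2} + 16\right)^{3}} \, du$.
$\frac{9 \pi}{16384}$

Start from the standard arctangent integral
$$J(a) = \int_{0}^{\infty} \frac{3}{a^{2} + u^{2}} \, du = \frac{3 \pi}{2 a}.$$

Differentiating under the integral sign with respect to $a$,
$$\frac{dJ}{da} = \int_{0}^{\infty} - \frac{6 a}{\left(a^{2} + u^{2}\right)^{2}} \, du = - \frac{3 \pi}{2 a^{2}},$$
so $\int_{0}^{\infty} \frac{3}{\left(a^{2} + u^{2}\right)^{2}} \, du = \frac{3 \pi}{4 a^{3}}$.

Repeating — each differentiation of $1/(u^2+a^2)^j$ produces $-2ja/(u^2+a^2)^{j+1}$ — and dividing through by $-2ja$ at each step yields, after $2$ differentiations in total,
$$\int_{0}^{\infty} \frac{3}{\left(a^{2} + u^{2}\right)^{3}} \, du = \frac{9 \pi}{16 a^{5}}.$$

Setting $a = 4$:
$$I = \frac{9 \pi}{16384}.$$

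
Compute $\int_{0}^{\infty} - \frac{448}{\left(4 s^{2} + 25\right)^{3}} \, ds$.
$- \frac{42 \pi}{3125}$

Start from the standard arctangent integral
$$J(a) = \int_{0}^{\infty} - \frac{7}{a^{2} + s^{2}} \, ds = - \frac{7 \pi}{2 a}.$$

Differentiating under the integral sign with respect to $a$,
$$\frac{dJ}{da} = \int_{0}^{\infty} \frac{14 a}{\left(a^{2} + s^{2}\right)^{2}} \, ds = \frac{7 \pi}{2 a^{2}},$$
so $\int_{0}^{\infty} - \frac{7}{\left(a^{2} + s^{2}\right)^{2}} \, ds = - \frac{7 \pi}{4 a^{3}}$.

Repeating — each differentiation of $1/(s^2+a^2)^j$ produces $-2ja/(s^2+a^2)^{j+1}$ — and dividing through by $-2ja$ at each step yields, after $2$ differentiations in total,
$$\int_{0}^{\infty} - \frac{7}{\left(a^{2} + s^{2}\right)^{3}} \, ds = - \frac{21 \pi}{16 a^{5}}.$$

Setting $a = \frac{5}{2}$:
$$I = - \frac{42 \pi}{3125}.$$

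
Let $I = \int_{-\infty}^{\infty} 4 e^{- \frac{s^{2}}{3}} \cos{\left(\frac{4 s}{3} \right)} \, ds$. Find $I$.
$\frac{4 \sqrt{3} \sqrt{\pi}}{e^{\frac{4}{3}}}$

Define $I(b) = \int_{-\infty}^{\infty} 4 e^{- \frac{s^{2}}{3}} \cos{\left(b s \right)} \, ds$.

Differentiating under the integral sign,
$$I'(b) = \int_{-\infty}^{\infty} - 4 s e^{- \frac{s^{2}}{3}} \sin{\left(b s \right)} \, ds.$$

Integrate $\int_{-\infty}^{\infty} s \sin(b s)\, e^{- \frac{s^{2}}{3}}\, ds$ by parts with $u = \sin(b s)$ and $dv = s\, e^{- \frac{s^{2}}{3}}\, ds$, giving $v = - \frac{3 e^{- \frac{s^{2}}{3}}}{2}$. The boundary term vanishes and
$$\int_{-\infty}^{\infty} s \sin(b s)\, e^{- \frac{s^{2}}{3}}\, ds = \frac{3 b}{2} \int_{-\infty}^{\infty} \cos(b s)\, e^{- \frac{s^{2}}{3}}\, ds,$$
so $I'(b) = - \frac{3 b}{2}\, I(b)$.

This is a separable first-order ODE; solving with the initial condition $I(0) = \int_{-\infty}^{\infty} 4 e^{- \frac{s^{2}}{3}}\,ds = 4 \sqrt{3} \sqrt{\pi}$ gives
$$I(b) = 4 \sqrt{3} \sqrt{\pi} e^{- \frac{3 b^{2}}{4}}.$$

Setting $b = \frac{4}{3}$:
$$I = \frac{4 \sqrt{3} \sqrt{\pi}}{e^{\frac{4}{3}}}.$$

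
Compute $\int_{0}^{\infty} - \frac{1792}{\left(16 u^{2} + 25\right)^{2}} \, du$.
$- \frac{112 \pi}{125}$

Recall the elementary integral
$$J(a) = \int_{0}^{\infty} - \frac{7}{a^{2} + u^{2}} \, du = - \frac{7 \pi}{2 a}.$$

Differentiating under the integral sign with respect to $a$,
$$\frac{dJ}{da} = \int_{0}^{\infty} \frac{14 a}{\left(a^{2} + u^{2}\right)^{2}} \, du = \frac{7 \pi}{2 a^{2}},$$
so $\int_{0}^{\infty} - \frac{7}{\left(a^{2} + u^{2}\right)^{2}} \, du = - \frac{7 \pi}{4 a^{3}}$.

Setting $a = \frac{5}{4}$:
$$I = - \frac{112 \pi}{125}.$$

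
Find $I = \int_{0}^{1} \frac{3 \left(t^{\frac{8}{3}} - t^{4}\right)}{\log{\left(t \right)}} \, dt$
$- \log{\left(\frac{3375}{1331} \right)}$

Replace the exponent $4$ by a parameter $a$: let $I(a) = \int_{0}^{1} \frac{3 \left(t^{\frac{8}{3}} - t^{a}\right)}{\log{\left(t \right)}} \, dt$.

Since $\dfrac{\partial}{\partial a}\,t^{a} = t^{a} \ln t$, the $\ln t$ in the denominator cancels and
$$\frac{dI}{da} = \int_{0}^{1} -3 t^{a} \, dt = -3 \left[\frac{t^{a+1}}{a+1}\right]_0^1 = - \frac{3}{a + 1}.$$

Integrating with respect to $a$ gives $I(a) = - \log{\left(\frac{27 \left(a + 1\right)^{3}}{1331} \right)} + C$.

At $a = \frac{8}{3}$ the integrand is identically $0$, so $I(\frac{8}{3}) = 0$. The closed form gives $0$, hence $C = 0$.

Setting $a = 4$:
$$I = - \log{\left(\frac{3375}{1331} \right)}.$$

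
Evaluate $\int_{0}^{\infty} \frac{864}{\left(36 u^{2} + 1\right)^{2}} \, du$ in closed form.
$36 \pi$

Start from the standard arctangent integral
$$J(a) = \int_{0}^{\infty} \frac{2}{3 \left(a^{2} + u^{2}\right)} \, du = \frac{\pi}{3 a}.$$

Differentiating under the integral sign with respect to $a$,
$$\frac{dJ}{da} = \int_{0}^{\infty} - \frac{4 a}{3 \left(a^{2} + u^{2}\right)^{2}} \, du = - \frac{\pi}{3 a^{2}},$$
so $\int_{0}^{\infty} \frac{2}{3 \left(a^{2} + u^{2}\right)^{2}} \, du = \frac{\pi}{6 a^{3}}$.

Setting $a = \frac{1}{6}$:
$$I = 36 \pi.$$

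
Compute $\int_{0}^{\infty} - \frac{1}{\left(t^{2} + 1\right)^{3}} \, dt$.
$- \frac{3 \pi}{16}$

Recall the elementary integral
$$J(a) = \int_{0}^{\infty} - \frac{1}{a^{2} + t^{2}} \, dt = - \frac{\pi}{2 a}.$$

Differentiating under the integral sign with respect to $a$,
$$\frac{dJ}{da} = \int_{0}^{\infty} \frac{2 a}{\left(a^{2} + t^{2}\right)^{2}} \, dt = \frac{\pi}{2 a^{2}},$$
so $\int_{0}^{\infty} - \frac{1}{\left(a^{2} + t^{2}\right)^{2}} \, dt = - \frac{\pi}{4 a^{3}}$.

Repeating — each differentiation of $1/(t^2+a^2)^j$ produces $-2ja/(t^2+a^2)^{j+1}$ — and dividing through by $-2ja$ at each step yields, after $2$ differentiations in total,
$$\int_{0}^{\infty} - \frac{1}{\left(a^{2} + t^{2}\right)^{3}} \, dt = - \frac{3 \pi}{16 a^{5}}.$$

Setting $a = 1$:
$$I = - \frac{3 \pi}{16}.$$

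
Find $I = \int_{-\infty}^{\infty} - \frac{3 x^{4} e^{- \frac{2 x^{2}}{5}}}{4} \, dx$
$- \frac{225 \sqrt{10} \sqrt{\pi}}{128}$

Begin with the known integral
$$J(a) = \int_{-\infty}^{\infty} - \frac{3 e^{- a x^{2}}}{4} \, dx = - \frac{3 \sqrt{\pi}}{4 \sqrt{a}}.$$

Differentiating under the integral sign brings down a factor of $(-x^2)$:
$$\frac{dJ}{da} = \int_{-\infty}^{\infty} \frac{3 x^{2} e^{- a x^{2}}}{4} \, dx = \frac{3 \sqrt{\pi}}{8 a^{\frac{3}{2}}}.$$

Repeating twice in total — each differentiation brings down another $(-x^2)$ — gives
$$\frac{d^{2}J}{da^{2}} = \int_{-\infty}^{\infty} - \frac{3 x^{4} e^{- a x^{2}}}{4} \, dx = - \frac{9 \sqrt{\pi}}{16 a^{\frac{5}{2}}},$$
and the integrand here is exactly the target integrand, so $I = - \frac{9 \sqrt{\pi}}{16 a^{\frac{5}{2}}}$.

Setting $a = \frac{2}{5}$:
$$I = - \frac{225 \sqrt{10} \sqrt{\pi}}{128}.$$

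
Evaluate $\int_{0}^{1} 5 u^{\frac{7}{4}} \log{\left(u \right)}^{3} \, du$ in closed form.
$- \frac{7680}{14641}$

Begin with the known integral
$$J(a) = \int_{0}^{1} 5 u^{a} \, du = \frac{5}{a + 1}.$$

Differentiating under the integral sign brings down a factor of $\ln u$:
$$\frac{dJ}{da} = \int_{0}^{1} 5 u^{a} \log{\left(u \right)} \, du = - \frac{5}{\left(a + 1\right)^{2}}.$$

Repeating $3$ times in total — each differentiation brings down another $\ln u$ — gives
$$\frac{d^{3}J}{da^{3}} = \int_{0}^{1} 5 u^{a} \log{\left(u \right)}^{3} \, du = - \frac{30}{\left(a + 1\right)^{4}},$$
and the integrand here is exactly the target integrand, so $I = - \frac{30}{\left(a + 1\right)^{4}}$.

Setting $a = \frac{7}{4}$:
$$I = - \frac{7680}{14641}.$$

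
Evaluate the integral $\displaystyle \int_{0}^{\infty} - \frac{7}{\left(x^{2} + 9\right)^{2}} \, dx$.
$- \frac{7 \pi}{108}$

Recall the elementary integral
$$J(a) = \int_{0}^{\infty} - \frac{7}{a^{2} + x^{2}} \, dx = - \frac{7 \pi}{2 a}.$$

Differentiating under the integral sign with respect to $a$,
$$\frac{dJ}{da} = \int_{0}^{\infty} \frac{14 a}{\left(a^{2} + x^{2}\right)^{2}} \, dx = \frac{7 \pi}{2 a^{2}},$$
so $\int_{0}^{\infty} - \frac{7}{\left(a^{2} + x^{2}\right)^{2}} \, dx = - \frac{7 \pi}{4 a^{3}}$.

Setting $a = 3$:
$$I = - \frac{7 \pi}{108}.$$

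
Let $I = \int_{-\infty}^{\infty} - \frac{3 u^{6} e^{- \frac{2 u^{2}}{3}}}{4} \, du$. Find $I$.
$- \frac{1215 \sqrt{6} \sqrt{\pi}}{512}$

Begin with the known integral
$$J(a) = \int_{-\infty}^{\infty} - \frac{3 e^{- a u^{2}}}{4} \, du = - \frac{3 \sqrt{\pi}}{4 \sqrt{a}}.$$

Differentiating under the integral sign brings down a factor of $(-u^2)$:
$$\frac{dJ}{da} = \int_{-\infty}^{\infty} \frac{3 u^{2} e^{- a u^{2}}}{4} \, du = \frac{3 \sqrt{\pi}}{8 a^{\frac{3}{2}}}.$$

Repeating $3$ times in total — each differentiation brings down another $(-u^2)$ — gives
$$\frac{d^{3}J}{da^{3}} = \int_{-\infty}^{\infty} \frac{3 u^{6} e^{- a u^{2}}}{4} \, du = \frac{45 \sqrt{\pi}}{32 a^{\frac{7}{2}}},$$
and the integrand here is $(-1)^{3}$ times the target integrand, so $I = (-1)^{3}\,\frac{d^{3}J}{da^{3}} = - \frac{45 \sqrt{\pi}}{32 a^{\frac{7}{2}}}$.

Setting $a = \frac{2}{3}$:
$$I = - \frac{1215 \sqrt{6} \sqrt{\pi}}{512}.$$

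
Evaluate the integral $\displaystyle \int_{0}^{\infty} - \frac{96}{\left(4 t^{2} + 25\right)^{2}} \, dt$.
$- \frac{12 \pi}{125}$

Start from the standard arctangent integral
$$J(a) = \int_{0}^{\infty} - \frac{6}{a^{2} + t^{2}} \, dt = - \frac{3 \pi}{a}.$$

Differentiating under the integral sign with respect to $a$,
$$\frac{dJ}{da} = \int_{0}^{\infty} \frac{12 a}{\left(a^{2} + t^{2}\right)^{2}} \, dt = \frac{3 \pi}{a^{2}},$$
so $\int_{0}^{\infty} - \frac{6}{\left(a^{2} + t^{2}\right)^{2}} \, dt = - \frac{3 \pi}{2 a^{3}}$.

Setting $a = \frac{5}{2}$:
$$I = - \frac{12 \pi}{125}.$$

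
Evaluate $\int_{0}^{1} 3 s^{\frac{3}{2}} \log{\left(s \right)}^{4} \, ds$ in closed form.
$\frac{2304}{3125}$

Start from the elementary integral
$$J(a) = \int_{0}^{1} 3 s^{a} \, ds = \frac{3}{a + 1}.$$

Differentiating under the integral sign brings down a factor of $\ln s$:
$$\frac{dJ}{da} = \int_{0}^{1} 3 s^{a} \log{\left(s \right)} \, ds = - \frac{3}{\left(a + 1\right)^{2}}.$$

Repeating $4$ times in total — each differentiation brings down another $\ln s$ — gives
$$\frac{d^{4}J}{da^{4}} = \int_{0}^{1} 3 s^{a} \log{\left(s \right)}^{4} \, ds = \frac{72}{\left(a + 1\right)^{5}},$$
and the integrand here is exactly the target integrand, so $I = \frac{72}{\left(a + 1\right)^{5}}$.

Setting $a = \frac{3}{2}$:
$$I = \frac{2304}{3125}.$$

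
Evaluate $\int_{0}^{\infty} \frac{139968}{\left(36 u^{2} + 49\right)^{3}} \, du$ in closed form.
$\frac{4374 \pi}{16807}$

Start from the standard arctangent integral
$$J(a) = \int_{0}^{\infty} \frac{3}{a^{2} + u^{2}} \, du = \frac{3 \pi}{2 a}.$$

Differentiating under the integral sign with respect to $a$,
$$\frac{dJ}{da} = \int_{0}^{\infty} - \frac{6 a}{\left(a^{2} + u^{2}\right)^{2}} \, du = - \frac{3 \pi}{2 a^{2}},$$
so $\int_{0}^{\infty} \frac{3}{\left(a^{2} + u^{2}\right)^{2}} \, du = \frac{3 \pi}{4 a^{3}}$.

Repeating — each differentiation of $1/(u^2+a^2)^j$ produces $-2ja/(u^2+a^2)^{j+1}$ — and dividing through by $-2ja$ at each step yields, after $2$ differentiations in total,
$$\int_{0}^{\infty} \frac{3}{\left(a^{2} + u^{2}\right)^{3}} \, du = \frac{9 \pi}{16 a^{5}}.$$

Setting $a = \frac{7}{6}$:
$$I = \frac{4374 \pi}{16807}.$$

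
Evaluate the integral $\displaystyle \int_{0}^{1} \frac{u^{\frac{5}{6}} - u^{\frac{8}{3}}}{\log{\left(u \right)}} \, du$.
$- \log{\left(2 \right)}$

Introduce a parameter $a$ in the exponent: let $I(a) = \int_{0}^{1} \frac{- u^{\frac{8}{3}} + u^{a}}{\log{\left(u \right)}} \, du$.

Since $\dfrac{\partial}{\partial a}\,u^{a} = u^{a} \ln u$, the $\ln u$ in the denominator cancels and
$$\frac{dI}{da} = \int_{0}^{1} u^{a} \, du = \left[\frac{u^{a+1}}{a+1}\right]_0^1 = \frac{1}{a + 1}.$$

Integrating with respect to $a$ gives $I(a) = \log{\left(\frac{3 a}{11} + \frac{3}{11} \right)} + C$.

At $a = \frac{8}{3}$ the integrand is identically $0$, so $I(\frac{8}{3}) = 0$. The closed form gives $0$, hence $C = 0$.

Setting $a = \frac{5}{6}$:
$$I = - \log{\left(2 \right)}.$$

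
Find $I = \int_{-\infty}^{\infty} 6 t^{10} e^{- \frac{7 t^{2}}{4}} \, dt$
$\frac{51840 \sqrt{7} \sqrt{\pi}}{16807}$

Begin with the known integral
$$J(a) = \int_{-\infty}^{\infty} 6 e^{- a t^{2}} \, dt = \frac{6 \sqrt{\pi}}{\sqrt{a}}.$$

Differentiating under the integral sign brings down a factor of $(-t^2)$:
$$\frac{dJ}{da} = \int_{-\infty}^{\infty} - 6 t^{2} e^{- a t^{2}} \, dt = - \frac{3 \sqrt{\pi}}{a^{\frac{3}{2}}}.$$

Repeating $5$ times in total — each differentiation brings down another $(-t^2)$ — gives
$$\frac{d^{5}J}{da^{5}} = \int_{-\infty}^{\infty} - 6 t^{10} e^{- a t^{2}} \, dt = - \frac{2835 \sqrt{\pi}}{16 a^{\frac{11}{2}}},$$
and the integrand here is $(-1)^{5}$ times the target integrand, so $I = (-1)^{5}\,\frac{d^{5}J}{da^{5}} = \frac{2835 \sqrt{\pi}}{16 a^{\frac{11}{2}}}$.

Setting $a = \frac{7}{4}$:
$$I = \frac{51840 \sqrt{7} \sqrt{\pi}}{16807}.$$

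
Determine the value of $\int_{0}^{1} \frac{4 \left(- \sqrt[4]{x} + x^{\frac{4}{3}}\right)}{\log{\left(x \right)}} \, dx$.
$- \log{\left(\frac{50625}{614656} \right)}$

Replace the exponent $\frac{1}{4}$ by a parameter $a$: let $I(a) = \int_{0}^{1} \frac{4 \left(x^{\frac{4}{3}} - x^{a}\right)}{\log{\left(x \right)}} \, dx$.

Since $\dfrac{\partial}{\partial a}\,x^{a} = x^{a} \ln x$, the $\ln x$ in the denominator cancels and
$$\frac{dI}{da} = \int_{0}^{1} -4 x^{a} \, dx = -4 \left[\frac{x^{a+1}}{a+1}\right]_0^1 = - \frac{4}{a + 1}.$$

Integrating with respect to $a$ gives $I(a) = - \log{\left(\frac{81 \left(a + 1\right)^{4}}{2401} \right)} + C$.

At $a = \frac{4}{3}$ the integrand is identically $0$, so $I(\frac{4}{3}) = 0$. The closed form gives $0$, hence $C = 0$.

Setting $a = \frac{1}{4}$:
$$I = - \log{\left(\frac{50625}{614656} \right)}.$$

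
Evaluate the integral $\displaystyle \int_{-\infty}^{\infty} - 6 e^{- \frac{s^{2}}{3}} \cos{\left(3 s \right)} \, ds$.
$- \frac{6 \sqrt{3} \sqrt{\pi}}{e^{\frac{27}{4}}}$

Treat the cosine frequency as a parameter and define $I(b) = \int_{-\infty}^{\infty} - 6 e^{- \frac{s^{2}}{3}} \cos{\left(b s \right)} \, ds$.

Differentiating under the integral sign,
$$I'(b) = \int_{-\infty}^{\infty} 6 s e^{- \frac{s^{2}}{3}} \sin{\left(b s \right)} \, ds.$$

Integrate $\int_{-\infty}^{\infty} s \sin(b s)\, e^{- \frac{s^{2}}{3}}\, ds$ by parts with $u = \sin(b s)$ and $dv = s\, e^{- \frac{s^{2}}{3}}\, ds$, giving $v = - \frac{3 e^{- \frac{s^{2}}{3}}}{2}$. The boundary term vanishes and
$$\int_{-\infty}^{\infty} s \sin(b s)\, e^{- \frac{s^{2}}{3}}\, ds = \frac{3 b}{2} \int_{-\infty}^{\infty} \cos(b s)\, e^{- \frac{s^{2}}{3}}\, ds,$$
so $I'(b) = - \frac{3 b}{2}\, I(b)$.

This is a separable first-order ODE; solving with the initial condition $I(0) = \int_{-\infty}^{\infty} - 6 e^{- \frac{s^{2}}{3}}\,ds = - 6 \sqrt{3} \sqrt{\pi}$ gives
$$I(b) = - 6 \sqrt{3} \sqrt{\pi} e^{- \frac{3 b^{2}}{4}}.$$

Setting $b = 3$:
$$I = - \frac{6 \sqrt{3} \sqrt{\pi}}{e^{\frac{27}{4}}}.$$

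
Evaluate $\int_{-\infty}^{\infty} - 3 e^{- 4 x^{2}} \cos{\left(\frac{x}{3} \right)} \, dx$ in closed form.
$- \frac{3 \sqrt{\pi}}{2 e^{\frac{1}{144}}}$

Let $b$ denote the cosine frequency and define $I(b) = \int_{-\infty}^{\infty} - 3 e^{- 4 x^{2}} \cos{\left(b x \right)} \, dx$.

Differentiating under the integral sign,
$$I'(b) = \int_{-\infty}^{\infty} 3 x e^{- 4 x^{2}} \sin{\left(b x \right)} \, dx.$$

Integrate $\int_{-\infty}^{\infty} x \sin(b x)\, e^{- 4 x^{2}}\, dx$ by parts with $u = \sin(b x)$ and $dv = x\, e^{- 4 x^{2}}\, dx$, giving $v = - \frac{e^{- 4 x^{2}}}{8}$. The boundary term vanishes and
$$\int_{-\infty}^{\infty} x \sin(b x)\, e^{- 4 x^{2}}\, dx = \frac{b}{8} \int_{-\infty}^{\infty} \cos(b x)\, e^{- 4 x^{2}}\, dx,$$
so $I'(b) = - \frac{b}{8}\, I(b)$.

This is a separable first-order ODE; solving with the initial condition $I(0) = \int_{-\infty}^{\infty} - 3 e^{- 4 x^{2}}\,dx = - \frac{3 \sqrt{\pi}}{2}$ gives
$$I(b) = - \frac{3 \sqrt{\pi} e^{- \frac{b^{2}}{16}}}{2}.$$

Setting $b = \frac{1}{3}$:
$$I = - \frac{3 \sqrt{\pi}}{2 e^{\frac{1}{144}}}.$$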